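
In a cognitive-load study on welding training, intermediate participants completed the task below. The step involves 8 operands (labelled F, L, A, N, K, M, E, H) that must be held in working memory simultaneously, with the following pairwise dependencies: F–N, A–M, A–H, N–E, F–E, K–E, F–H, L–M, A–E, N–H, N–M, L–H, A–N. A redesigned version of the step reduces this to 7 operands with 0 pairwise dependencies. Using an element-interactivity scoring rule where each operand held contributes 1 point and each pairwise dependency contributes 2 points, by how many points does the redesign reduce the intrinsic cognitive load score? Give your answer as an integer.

Original: 8 × 1 + 13 × 2 = 8 + 26 = 34.
Redesigned: 7 × 1 + 0 × 2 = 7 + 0 = 7.
Reduction = 34 − 7 = 27.

27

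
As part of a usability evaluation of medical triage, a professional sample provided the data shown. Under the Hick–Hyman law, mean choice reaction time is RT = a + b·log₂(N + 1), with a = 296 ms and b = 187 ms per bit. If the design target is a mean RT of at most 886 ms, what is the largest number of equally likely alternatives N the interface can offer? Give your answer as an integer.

Set 296 + 187·log₂(N + 1) ≤ 886.
log₂(N + 1) ≤ (886 − 296) / 187 = 3.1551.
N + 1 ≤ 2^3.1551 = 8.9080.
N ≤ 7.9080, so the largest integer N is 7.

7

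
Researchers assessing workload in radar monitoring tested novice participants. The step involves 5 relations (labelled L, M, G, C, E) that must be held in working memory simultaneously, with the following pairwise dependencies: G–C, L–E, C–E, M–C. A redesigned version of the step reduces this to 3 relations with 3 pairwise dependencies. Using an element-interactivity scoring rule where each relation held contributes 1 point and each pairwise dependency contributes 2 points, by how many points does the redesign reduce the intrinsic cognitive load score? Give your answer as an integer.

4

Original: 5 × 1 + 4 × 2 = 5 + 8 = 13.
Redesigned: 3 × 1 + 3 × 2 = 3 + 6 = 9.
Reduction = 13 − 9 = 4.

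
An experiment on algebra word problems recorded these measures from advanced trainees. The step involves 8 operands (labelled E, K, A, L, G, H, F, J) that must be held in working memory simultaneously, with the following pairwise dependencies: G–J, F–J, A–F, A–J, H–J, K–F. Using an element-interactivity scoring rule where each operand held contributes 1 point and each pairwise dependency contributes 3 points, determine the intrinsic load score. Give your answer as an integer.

26

Count of operands held simultaneously: 8.
Count of pairwise dependencies listed: 6.
Element contribution: 8 × 1 = 8.
Interaction contribution: 6 × 3 = 18.
Intrinsic load = 8 + 18 = 26.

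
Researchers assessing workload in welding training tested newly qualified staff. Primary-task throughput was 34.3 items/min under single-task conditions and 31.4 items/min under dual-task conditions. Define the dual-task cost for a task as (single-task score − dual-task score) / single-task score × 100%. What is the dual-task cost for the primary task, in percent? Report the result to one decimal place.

Cost = (34.3 − 31.4) / 34.3 × 100%
     = 2.9000 / 34.3 × 100% = 8.4548%.
≈ 8.5%.

8.5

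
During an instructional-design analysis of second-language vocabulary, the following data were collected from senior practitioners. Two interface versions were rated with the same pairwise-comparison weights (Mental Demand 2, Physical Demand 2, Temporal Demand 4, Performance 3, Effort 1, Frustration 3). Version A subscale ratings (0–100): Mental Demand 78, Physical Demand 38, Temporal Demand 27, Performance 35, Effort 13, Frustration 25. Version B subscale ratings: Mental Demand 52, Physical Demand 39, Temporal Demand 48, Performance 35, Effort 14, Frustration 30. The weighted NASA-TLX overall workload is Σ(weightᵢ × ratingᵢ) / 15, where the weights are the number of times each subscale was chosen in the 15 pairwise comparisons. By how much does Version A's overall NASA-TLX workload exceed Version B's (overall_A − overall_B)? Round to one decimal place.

-3.3

Version A weighted sum = 2·78 + 2·38 + 4·27 + 3·35 + 1·13 + 3·25 = 156 + 76 + 108 + 105 + 13 + 75 = 533; overall_A = 533/15 = 35.5333.
Version B weighted sum = 2·52 + 2·39 + 4·48 + 3·35 + 1·14 + 3·30 = 104 + 78 + 192 + 105 + 14 + 90 = 583; overall_B = 583/15 = 38.8667.
Difference = 35.5333 − 38.8667 = -3.3334 ≈ -3.3.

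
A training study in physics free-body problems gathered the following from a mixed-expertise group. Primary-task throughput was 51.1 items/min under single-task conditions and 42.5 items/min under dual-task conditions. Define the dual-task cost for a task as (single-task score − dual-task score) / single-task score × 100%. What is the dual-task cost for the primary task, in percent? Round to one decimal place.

Cost = (51.1 − 42.5) / 51.1 × 100%
     = 8.6000 / 51.1 × 100% = 16.8297%.
≈ 16.8%.

16.8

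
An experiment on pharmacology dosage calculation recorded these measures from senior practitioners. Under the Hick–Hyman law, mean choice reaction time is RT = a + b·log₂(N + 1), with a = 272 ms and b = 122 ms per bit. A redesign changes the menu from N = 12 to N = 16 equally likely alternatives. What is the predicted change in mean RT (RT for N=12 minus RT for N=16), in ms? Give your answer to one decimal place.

-47.2

RT(12) = 272 + 122·log₂(13) = 272 + 122·3.7004 = 723.4488 ms.
RT(16) = 272 + 122·log₂(17) = 272 + 122·4.0875 = 770.6750 ms.
Difference = 723.4488 − 770.6750 = -47.2262 ≈ -47.2 ms.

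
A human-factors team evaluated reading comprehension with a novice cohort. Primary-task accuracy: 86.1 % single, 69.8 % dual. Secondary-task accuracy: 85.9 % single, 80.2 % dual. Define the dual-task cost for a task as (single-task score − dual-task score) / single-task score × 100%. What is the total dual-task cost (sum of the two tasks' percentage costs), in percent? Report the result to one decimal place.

25.6

Primary cost = (86.1 − 69.8) / 86.1 × 100% = 18.9315%.
Secondary cost = (85.9 − 80.2) / 85.9 × 100% = 6.6356%.
Total = 18.9315% + 6.6356% = 25.5671% ≈ 25.6%.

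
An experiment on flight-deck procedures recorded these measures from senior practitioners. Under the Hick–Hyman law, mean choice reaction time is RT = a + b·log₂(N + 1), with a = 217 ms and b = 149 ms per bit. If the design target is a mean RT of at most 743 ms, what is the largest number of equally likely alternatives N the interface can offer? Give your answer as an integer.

Set 217 + 149·log₂(N + 1) ≤ 743.
log₂(N + 1) ≤ (743 − 217) / 149 = 3.5302.
N + 1 ≤ 2^3.5302 = 11.5530.
N ≤ 10.5530, so the largest integer N is 10.

10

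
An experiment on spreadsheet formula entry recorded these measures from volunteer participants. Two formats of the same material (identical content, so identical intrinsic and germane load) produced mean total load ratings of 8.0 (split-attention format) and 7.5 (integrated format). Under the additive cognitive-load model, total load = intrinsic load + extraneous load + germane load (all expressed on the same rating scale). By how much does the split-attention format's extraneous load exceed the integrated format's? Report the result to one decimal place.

Intrinsic and germane load are equal across formats, so the difference in total load equals the difference in extraneous load.
Extraneous-load difference = 8.0 − 7.5 = 0.5.

0.5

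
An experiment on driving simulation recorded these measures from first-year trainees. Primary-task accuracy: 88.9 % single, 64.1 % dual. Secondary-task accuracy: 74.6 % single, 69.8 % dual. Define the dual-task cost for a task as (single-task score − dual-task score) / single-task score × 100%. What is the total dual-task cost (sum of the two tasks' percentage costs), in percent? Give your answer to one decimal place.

34.3

Primary cost = (88.9 − 64.1) / 88.9 × 100% = 27.8965%.
Secondary cost = (74.6 − 69.8) / 74.6 × 100% = 6.4343%.
Total = 27.8965% + 6.4343% = 34.3308% ≈ 34.3%.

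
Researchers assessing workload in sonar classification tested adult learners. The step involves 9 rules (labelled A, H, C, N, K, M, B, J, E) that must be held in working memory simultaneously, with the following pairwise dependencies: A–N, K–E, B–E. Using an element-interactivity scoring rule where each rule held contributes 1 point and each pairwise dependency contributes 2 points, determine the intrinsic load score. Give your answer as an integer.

Count of rules held simultaneously: 9.
Count of pairwise dependencies listed: 3.
Element contribution: 9 × 1 = 9.
Interaction contribution: 3 × 2 = 6.
Intrinsic load = 9 + 6 = 15.

15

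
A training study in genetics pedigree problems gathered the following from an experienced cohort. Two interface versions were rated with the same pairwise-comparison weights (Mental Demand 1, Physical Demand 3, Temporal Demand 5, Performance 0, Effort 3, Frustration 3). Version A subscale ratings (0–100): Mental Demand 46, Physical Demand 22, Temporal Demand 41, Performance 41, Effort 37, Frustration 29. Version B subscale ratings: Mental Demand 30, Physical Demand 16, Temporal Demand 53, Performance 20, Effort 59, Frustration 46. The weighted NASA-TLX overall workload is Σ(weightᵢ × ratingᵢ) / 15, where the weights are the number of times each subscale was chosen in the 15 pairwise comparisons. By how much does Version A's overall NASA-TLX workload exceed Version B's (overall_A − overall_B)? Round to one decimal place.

-9.5

Version A weighted sum = 1·46 + 3·22 + 5·41 + 0·41 + 3·37 + 3·29 = 46 + 66 + 205 + 0 + 111 + 87 = 515; overall_A = 515/15 = 34.3333.
Version B weighted sum = 1·30 + 3·16 + 5·53 + 0·20 + 3·59 + 3·46 = 30 + 48 + 265 + 0 + 177 + 138 = 658; overall_B = 658/15 = 43.8667.
Difference = 34.3333 − 43.8667 = -9.5334 ≈ -9.5.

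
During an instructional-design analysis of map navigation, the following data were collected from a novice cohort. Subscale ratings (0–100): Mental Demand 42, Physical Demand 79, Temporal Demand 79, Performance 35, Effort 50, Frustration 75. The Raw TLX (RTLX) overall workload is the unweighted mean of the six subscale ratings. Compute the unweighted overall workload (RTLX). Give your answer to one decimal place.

Sum of ratings = 42 + 79 + 79 + 35 + 50 + 75 = 360.
RTLX = 360 / 6 = 60.0000 ≈ 60.0.

60.0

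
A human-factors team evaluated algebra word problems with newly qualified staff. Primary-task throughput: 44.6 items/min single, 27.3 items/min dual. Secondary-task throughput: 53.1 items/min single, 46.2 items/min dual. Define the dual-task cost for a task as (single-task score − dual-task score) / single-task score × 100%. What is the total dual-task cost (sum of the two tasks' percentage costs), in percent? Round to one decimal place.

Primary cost = (44.6 − 27.3) / 44.6 × 100% = 38.7892%.
Secondary cost = (53.1 − 46.2) / 53.1 × 100% = 12.9944%.
Total = 38.7892% + 12.9944% = 51.7836% ≈ 51.8%.

51.8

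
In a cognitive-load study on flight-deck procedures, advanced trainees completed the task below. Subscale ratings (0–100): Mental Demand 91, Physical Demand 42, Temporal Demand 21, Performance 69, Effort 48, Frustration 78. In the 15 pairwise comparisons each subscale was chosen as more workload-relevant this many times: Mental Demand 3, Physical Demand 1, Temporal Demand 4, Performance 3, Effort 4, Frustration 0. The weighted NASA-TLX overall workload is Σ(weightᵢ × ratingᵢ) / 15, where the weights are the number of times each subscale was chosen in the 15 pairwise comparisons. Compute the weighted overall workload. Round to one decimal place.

53.2

The tallies are the weights (they sum to 15).
Weighted sum = 3·91 + 1·42 + 4·21 + 3·69 + 4·48 + 0·78
            = 273 + 42 + 84 + 207 + 192 + 0 = 798.
Overall workload = 798 / 15 = 53.2000 ≈ 53.2.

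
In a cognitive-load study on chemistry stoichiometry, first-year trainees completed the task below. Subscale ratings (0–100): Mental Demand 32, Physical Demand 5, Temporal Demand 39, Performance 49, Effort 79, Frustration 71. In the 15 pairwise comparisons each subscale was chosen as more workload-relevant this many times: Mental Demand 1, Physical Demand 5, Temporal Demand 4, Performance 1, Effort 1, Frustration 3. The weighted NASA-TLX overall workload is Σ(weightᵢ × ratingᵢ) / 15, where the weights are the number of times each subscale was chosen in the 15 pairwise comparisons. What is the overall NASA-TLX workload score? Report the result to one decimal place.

The tallies are the weights (they sum to 15).
Weighted sum = 1·32 + 5·5 + 4·39 + 1·49 + 1·79 + 3·71
            = 32 + 25 + 156 + 49 + 79 + 213 = 554.
Overall workload = 554 / 15 = 36.9333 ≈ 36.9.

36.9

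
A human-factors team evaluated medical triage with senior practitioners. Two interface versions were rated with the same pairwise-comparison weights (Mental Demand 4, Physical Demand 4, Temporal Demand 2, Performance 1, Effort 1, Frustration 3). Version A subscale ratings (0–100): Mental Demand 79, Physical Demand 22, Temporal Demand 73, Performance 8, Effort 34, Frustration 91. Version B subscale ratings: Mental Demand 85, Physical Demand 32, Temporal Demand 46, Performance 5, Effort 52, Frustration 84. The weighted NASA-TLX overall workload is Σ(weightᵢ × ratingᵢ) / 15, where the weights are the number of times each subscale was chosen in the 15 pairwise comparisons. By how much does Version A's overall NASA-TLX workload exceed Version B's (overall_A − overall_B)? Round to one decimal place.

Version A weighted sum = 4·79 + 4·22 + 2·73 + 1·8 + 1·34 + 3·91 = 316 + 88 + 146 + 8 + 34 + 273 = 865; overall_A = 865/15 = 57.6667.
Version B weighted sum = 4·85 + 4·32 + 2·46 + 1·5 + 1·52 + 3·84 = 340 + 128 + 92 + 5 + 52 + 252 = 869; overall_B = 869/15 = 57.9333.
Difference = 57.6667 − 57.9333 = -0.2666 ≈ -0.3.

-0.3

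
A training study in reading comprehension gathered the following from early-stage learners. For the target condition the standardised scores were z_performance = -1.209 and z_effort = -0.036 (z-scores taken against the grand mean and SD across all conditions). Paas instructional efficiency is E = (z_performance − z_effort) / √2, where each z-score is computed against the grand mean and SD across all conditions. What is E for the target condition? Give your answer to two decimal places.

z_P − z_E = -1.209 − (-0.036) = -1.1730.
E = -1.1730 / √2 = -1.1730 / 1.41421 = -0.8294 ≈ -0.83.

-0.83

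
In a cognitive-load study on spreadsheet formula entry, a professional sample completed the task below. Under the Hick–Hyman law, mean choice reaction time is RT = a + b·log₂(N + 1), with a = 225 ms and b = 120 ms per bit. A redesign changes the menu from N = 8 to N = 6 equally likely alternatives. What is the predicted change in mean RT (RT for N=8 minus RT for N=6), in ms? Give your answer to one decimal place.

43.5

RT(8) = 225 + 120·log₂(9) = 225 + 120·3.1699 = 605.3880 ms.
RT(6) = 225 + 120·log₂(7) = 225 + 120·2.8074 = 561.8880 ms.
Difference = 605.3880 − 561.8880 = 43.5000 ≈ 43.5 ms.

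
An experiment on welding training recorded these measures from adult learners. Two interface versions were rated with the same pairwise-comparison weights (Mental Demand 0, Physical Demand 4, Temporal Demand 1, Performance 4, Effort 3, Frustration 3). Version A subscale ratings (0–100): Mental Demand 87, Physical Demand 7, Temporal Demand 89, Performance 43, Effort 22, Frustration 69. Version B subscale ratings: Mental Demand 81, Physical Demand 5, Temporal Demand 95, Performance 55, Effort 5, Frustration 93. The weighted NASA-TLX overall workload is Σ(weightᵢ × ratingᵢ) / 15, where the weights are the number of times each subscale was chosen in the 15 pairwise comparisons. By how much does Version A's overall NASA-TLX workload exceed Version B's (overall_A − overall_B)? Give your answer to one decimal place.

-4.5

Version A weighted sum = 0·87 + 4·7 + 1·89 + 4·43 + 3·22 + 3·69 = 0 + 28 + 89 + 172 + 66 + 207 = 562; overall_A = 562/15 = 37.4667.
Version B weighted sum = 0·81 + 4·5 + 1·95 + 4·55 + 3·5 + 3·93 = 0 + 20 + 95 + 220 + 15 + 279 = 629; overall_B = 629/15 = 41.9333.
Difference = 37.4667 − 41.9333 = -4.4666 ≈ -4.5.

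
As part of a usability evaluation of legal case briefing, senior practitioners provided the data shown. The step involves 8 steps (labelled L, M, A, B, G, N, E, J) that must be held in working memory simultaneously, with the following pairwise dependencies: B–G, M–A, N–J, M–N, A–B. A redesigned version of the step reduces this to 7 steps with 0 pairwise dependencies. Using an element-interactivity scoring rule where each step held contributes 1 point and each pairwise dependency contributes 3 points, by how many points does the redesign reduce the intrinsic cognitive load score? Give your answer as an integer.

Original: 8 × 1 + 5 × 3 = 8 + 15 = 23.
Redesigned: 7 × 1 + 0 × 3 = 7 + 0 = 7.
Reduction = 23 − 7 = 16.

16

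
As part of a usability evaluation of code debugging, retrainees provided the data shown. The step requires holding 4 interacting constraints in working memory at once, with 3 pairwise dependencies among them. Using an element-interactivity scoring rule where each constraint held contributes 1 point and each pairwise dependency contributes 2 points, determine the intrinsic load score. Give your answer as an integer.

Element contribution: 4 × 1 = 4.
Interaction contribution: 3 × 2 = 6.
Intrinsic load = 4 + 6 = 10.

10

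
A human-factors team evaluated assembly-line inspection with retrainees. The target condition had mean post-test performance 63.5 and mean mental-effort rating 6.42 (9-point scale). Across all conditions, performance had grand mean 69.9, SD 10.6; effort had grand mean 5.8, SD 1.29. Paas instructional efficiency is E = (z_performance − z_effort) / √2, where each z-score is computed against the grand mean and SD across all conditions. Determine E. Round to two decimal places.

z_performance = (63.5 − 69.9) / 10.6 = -6.4000 / 10.6 = -0.6038.
z_effort = (6.42 − 5.8) / 1.29 = 0.6200 / 1.29 = 0.4806.
z_P − z_E = -0.6038 − 0.4806 = -1.0844.
E = -1.0844 / √2 = -1.0844 / 1.41421 = -0.7668 ≈ -0.77.

-0.77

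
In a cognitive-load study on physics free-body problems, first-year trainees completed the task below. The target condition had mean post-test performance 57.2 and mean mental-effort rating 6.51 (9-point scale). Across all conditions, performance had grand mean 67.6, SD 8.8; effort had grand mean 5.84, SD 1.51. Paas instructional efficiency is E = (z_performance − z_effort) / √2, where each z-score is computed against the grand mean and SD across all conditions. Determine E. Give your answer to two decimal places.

z_performance = (57.2 − 67.6) / 8.8 = -10.4000 / 8.8 = -1.1818.
z_effort = (6.51 − 5.84) / 1.51 = 0.6700 / 1.51 = 0.4437.
z_P − z_E = -1.1818 − 0.4437 = -1.6255.
E = -1.6255 / √2 = -1.6255 / 1.41421 = -1.1494 ≈ -1.15.

-1.15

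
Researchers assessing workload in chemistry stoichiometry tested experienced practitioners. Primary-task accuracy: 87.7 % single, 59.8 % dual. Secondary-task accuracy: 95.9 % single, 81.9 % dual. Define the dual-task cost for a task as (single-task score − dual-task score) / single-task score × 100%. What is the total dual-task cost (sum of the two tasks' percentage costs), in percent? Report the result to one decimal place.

46.4

Primary cost = (87.7 − 59.8) / 87.7 × 100% = 31.8130%.
Secondary cost = (95.9 − 81.9) / 95.9 × 100% = 14.5985%.
Total = 31.8130% + 14.5985% = 46.4115% ≈ 46.4%.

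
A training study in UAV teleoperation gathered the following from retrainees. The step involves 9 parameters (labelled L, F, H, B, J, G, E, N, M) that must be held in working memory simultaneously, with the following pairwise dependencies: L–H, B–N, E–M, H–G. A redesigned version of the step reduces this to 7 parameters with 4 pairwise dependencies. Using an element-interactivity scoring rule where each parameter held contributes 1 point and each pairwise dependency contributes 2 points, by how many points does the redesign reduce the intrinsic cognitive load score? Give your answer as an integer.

Original: 9 × 1 + 4 × 2 = 9 + 8 = 17.
Redesigned: 7 × 1 + 4 × 2 = 7 + 8 = 15.
Reduction = 17 − 15 = 2.

2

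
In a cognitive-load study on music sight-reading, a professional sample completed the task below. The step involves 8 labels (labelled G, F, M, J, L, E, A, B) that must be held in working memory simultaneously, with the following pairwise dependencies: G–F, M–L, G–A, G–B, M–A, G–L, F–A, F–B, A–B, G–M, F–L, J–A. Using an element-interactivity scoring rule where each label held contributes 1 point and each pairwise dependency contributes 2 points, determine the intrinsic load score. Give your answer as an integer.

32

Count of labels held simultaneously: 8.
Count of pairwise dependencies listed: 12.
Element contribution: 8 × 1 = 8.
Interaction contribution: 12 × 2 = 24.
Intrinsic load = 8 + 24 = 32.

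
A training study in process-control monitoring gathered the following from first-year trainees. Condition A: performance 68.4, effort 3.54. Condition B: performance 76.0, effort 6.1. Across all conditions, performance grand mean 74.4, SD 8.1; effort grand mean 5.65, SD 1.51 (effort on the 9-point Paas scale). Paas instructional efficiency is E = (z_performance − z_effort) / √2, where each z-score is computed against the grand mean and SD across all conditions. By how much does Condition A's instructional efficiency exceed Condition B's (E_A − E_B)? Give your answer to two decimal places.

0.54

Condition A: z_P = (68.4 − 74.4)/8.1 = -0.7407; z_E = (3.54 − 5.65)/1.51 = -1.3974; E_A = (-0.7407 − (-1.3974))/√2 = 0.4644.
Condition B: z_P = (76.0 − 74.4)/8.1 = 0.1975; z_E = (6.1 − 5.65)/1.51 = 0.2980; E_B = (0.1975 − 0.2980)/√2 = -0.0711.
E_A − E_B = 0.4644 − (-0.0711) = 0.5355 ≈ 0.54.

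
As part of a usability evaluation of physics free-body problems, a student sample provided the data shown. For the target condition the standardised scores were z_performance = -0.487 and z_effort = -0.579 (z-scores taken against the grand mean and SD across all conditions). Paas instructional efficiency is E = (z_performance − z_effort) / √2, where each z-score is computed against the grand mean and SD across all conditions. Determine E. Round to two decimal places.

0.07

z_P − z_E = -0.487 − (-0.579) = 0.0920.
E = 0.0920 / √2 = 0.0920 / 1.41421 = 0.0651 ≈ 0.07.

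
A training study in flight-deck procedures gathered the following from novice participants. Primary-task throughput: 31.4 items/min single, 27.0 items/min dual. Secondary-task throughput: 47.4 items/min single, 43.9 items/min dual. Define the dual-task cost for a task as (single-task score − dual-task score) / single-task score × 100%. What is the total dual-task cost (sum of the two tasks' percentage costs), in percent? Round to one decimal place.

Primary cost = (31.4 − 27.0) / 31.4 × 100% = 14.0127%.
Secondary cost = (47.4 − 43.9) / 47.4 × 100% = 7.3840%.
Total = 14.0127% + 7.3840% = 21.3967% ≈ 21.4%.

21.4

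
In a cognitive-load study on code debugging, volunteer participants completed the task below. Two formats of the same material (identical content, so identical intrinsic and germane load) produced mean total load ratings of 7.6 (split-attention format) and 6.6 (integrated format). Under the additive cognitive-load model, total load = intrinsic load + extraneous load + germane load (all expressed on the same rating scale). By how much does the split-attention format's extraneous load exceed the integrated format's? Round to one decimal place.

Intrinsic and germane load are equal across formats, so the difference in total load equals the difference in extraneous load.
Extraneous-load difference = 7.6 − 6.6 = 1.0.

1.0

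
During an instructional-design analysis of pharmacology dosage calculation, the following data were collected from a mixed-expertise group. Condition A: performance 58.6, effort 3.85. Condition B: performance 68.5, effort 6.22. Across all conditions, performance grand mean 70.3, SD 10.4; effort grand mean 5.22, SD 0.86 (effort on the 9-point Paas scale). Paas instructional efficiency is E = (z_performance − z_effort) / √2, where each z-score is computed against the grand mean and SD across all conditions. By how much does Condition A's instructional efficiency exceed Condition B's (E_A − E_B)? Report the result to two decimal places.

Condition A: z_P = (58.6 − 70.3)/10.4 = -1.1250; z_E = (3.85 − 5.22)/0.86 = -1.5930; E_A = (-1.1250 − (-1.5930))/√2 = 0.3309.
Condition B: z_P = (68.5 − 70.3)/10.4 = -0.1731; z_E = (6.22 − 5.22)/0.86 = 1.1628; E_B = (-0.1731 − 1.1628)/√2 = -0.9446.
E_A − E_B = 0.3309 − (-0.9446) = 1.2755 ≈ 1.28.

1.28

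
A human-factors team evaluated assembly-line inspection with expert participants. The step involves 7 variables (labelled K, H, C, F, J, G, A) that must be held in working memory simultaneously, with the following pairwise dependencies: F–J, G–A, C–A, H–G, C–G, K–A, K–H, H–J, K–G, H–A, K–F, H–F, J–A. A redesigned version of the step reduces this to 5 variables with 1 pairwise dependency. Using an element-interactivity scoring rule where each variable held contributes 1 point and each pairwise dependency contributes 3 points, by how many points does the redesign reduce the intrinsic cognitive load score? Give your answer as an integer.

38

Original: 7 × 1 + 13 × 3 = 7 + 39 = 46.
Redesigned: 5 × 1 + 1 × 3 = 5 + 3 = 8.
Reduction = 46 − 8 = 38.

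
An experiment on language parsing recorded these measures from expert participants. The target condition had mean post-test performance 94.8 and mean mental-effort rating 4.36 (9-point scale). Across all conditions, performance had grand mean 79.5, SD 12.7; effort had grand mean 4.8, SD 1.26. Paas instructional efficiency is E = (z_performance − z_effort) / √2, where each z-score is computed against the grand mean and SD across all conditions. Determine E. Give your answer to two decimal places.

z_performance = (94.8 − 79.5) / 12.7 = 15.3000 / 12.7 = 1.2047.
z_effort = (4.36 − 4.8) / 1.26 = -0.4400 / 1.26 = -0.3492.
z_P − z_E = 1.2047 − (-0.3492) = 1.5539.
E = 1.5539 / √2 = 1.5539 / 1.41421 = 1.0988 ≈ 1.10.

1.10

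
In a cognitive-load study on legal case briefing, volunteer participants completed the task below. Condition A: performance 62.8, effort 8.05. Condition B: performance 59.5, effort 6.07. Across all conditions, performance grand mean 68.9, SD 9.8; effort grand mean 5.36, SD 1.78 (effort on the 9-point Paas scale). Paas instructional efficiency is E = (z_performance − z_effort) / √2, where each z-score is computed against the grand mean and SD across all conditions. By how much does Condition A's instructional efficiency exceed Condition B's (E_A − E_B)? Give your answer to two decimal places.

Condition A: z_P = (62.8 − 68.9)/9.8 = -0.6224; z_E = (8.05 − 5.36)/1.78 = 1.5112; E_A = (-0.6224 − 1.5112)/√2 = -1.5087.
Condition B: z_P = (59.5 − 68.9)/9.8 = -0.9592; z_E = (6.07 − 5.36)/1.78 = 0.3989; E_B = (-0.9592 − 0.3989)/√2 = -0.9603.
E_A − E_B = -1.5087 − (-0.9603) = -0.5484 ≈ -0.55.

-0.55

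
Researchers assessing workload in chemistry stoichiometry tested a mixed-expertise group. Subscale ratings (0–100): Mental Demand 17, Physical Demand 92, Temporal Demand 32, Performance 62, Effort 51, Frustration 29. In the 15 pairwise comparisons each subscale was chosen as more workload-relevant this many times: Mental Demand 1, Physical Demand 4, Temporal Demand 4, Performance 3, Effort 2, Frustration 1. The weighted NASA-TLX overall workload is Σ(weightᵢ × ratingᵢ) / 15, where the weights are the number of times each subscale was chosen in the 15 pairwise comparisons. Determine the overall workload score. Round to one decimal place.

55.3

The tallies are the weights (they sum to 15).
Weighted sum = 1·17 + 4·92 + 4·32 + 3·62 + 2·51 + 1·29
            = 17 + 368 + 128 + 186 + 102 + 29 = 830.
Overall workload = 830 / 15 = 55.3333 ≈ 55.3.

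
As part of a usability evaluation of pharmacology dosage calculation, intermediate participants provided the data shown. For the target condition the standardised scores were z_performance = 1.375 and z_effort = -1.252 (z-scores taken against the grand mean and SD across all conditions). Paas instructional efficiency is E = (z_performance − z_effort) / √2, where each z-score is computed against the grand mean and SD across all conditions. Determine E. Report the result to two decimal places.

z_P − z_E = 1.375 − (-1.252) = 2.6270.
E = 2.6270 / √2 = 2.6270 / 1.41421 = 1.8576 ≈ 1.86.

1.86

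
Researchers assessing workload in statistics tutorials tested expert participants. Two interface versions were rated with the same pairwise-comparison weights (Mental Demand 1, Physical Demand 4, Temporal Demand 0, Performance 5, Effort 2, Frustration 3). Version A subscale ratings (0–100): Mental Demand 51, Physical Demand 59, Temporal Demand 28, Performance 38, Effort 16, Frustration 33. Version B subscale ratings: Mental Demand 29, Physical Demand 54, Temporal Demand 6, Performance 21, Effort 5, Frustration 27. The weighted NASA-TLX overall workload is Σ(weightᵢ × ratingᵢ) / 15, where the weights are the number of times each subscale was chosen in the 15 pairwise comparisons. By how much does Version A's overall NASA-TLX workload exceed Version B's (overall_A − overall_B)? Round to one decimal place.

Version A weighted sum = 1·51 + 4·59 + 0·28 + 5·38 + 2·16 + 3·33 = 51 + 236 + 0 + 190 + 32 + 99 = 608; overall_A = 608/15 = 40.5333.
Version B weighted sum = 1·29 + 4·54 + 0·6 + 5·21 + 2·5 + 3·27 = 29 + 216 + 0 + 105 + 10 + 81 = 441; overall_B = 441/15 = 29.4000.
Difference = 40.5333 − 29.4000 = 11.1333 ≈ 11.1.

11.1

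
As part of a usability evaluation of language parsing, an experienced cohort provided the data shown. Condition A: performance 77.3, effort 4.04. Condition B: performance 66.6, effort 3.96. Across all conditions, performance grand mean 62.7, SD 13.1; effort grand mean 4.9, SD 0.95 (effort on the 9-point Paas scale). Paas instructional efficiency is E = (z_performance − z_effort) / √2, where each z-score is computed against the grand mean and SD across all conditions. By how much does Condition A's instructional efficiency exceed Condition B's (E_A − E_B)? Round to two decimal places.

0.52

Condition A: z_P = (77.3 − 62.7)/13.1 = 1.1145; z_E = (4.04 − 4.9)/0.95 = -0.9053; E_A = (1.1145 − (-0.9053))/√2 = 1.4282.
Condition B: z_P = (66.6 − 62.7)/13.1 = 0.2977; z_E = (3.96 − 4.9)/0.95 = -0.9895; E_B = (0.2977 − (-0.9895))/√2 = 0.9102.
E_A − E_B = 1.4282 − 0.9102 = 0.5180 ≈ 0.52.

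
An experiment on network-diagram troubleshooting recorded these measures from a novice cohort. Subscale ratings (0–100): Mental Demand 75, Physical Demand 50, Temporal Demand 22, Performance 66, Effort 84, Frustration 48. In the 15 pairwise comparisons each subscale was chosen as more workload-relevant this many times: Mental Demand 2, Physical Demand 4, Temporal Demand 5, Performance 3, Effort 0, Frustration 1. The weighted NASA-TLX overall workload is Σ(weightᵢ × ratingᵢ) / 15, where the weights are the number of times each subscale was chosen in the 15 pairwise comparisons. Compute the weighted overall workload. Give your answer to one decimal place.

47.1

The tallies are the weights (they sum to 15).
Weighted sum = 2·75 + 4·50 + 5·22 + 3·66 + 0·84 + 1·48
            = 150 + 200 + 110 + 198 + 0 + 48 = 706.
Overall workload = 706 / 15 = 47.0667 ≈ 47.1.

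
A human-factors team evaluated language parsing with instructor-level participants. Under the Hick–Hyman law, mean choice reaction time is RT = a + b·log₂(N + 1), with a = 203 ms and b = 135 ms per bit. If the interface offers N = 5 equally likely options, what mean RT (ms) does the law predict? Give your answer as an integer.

log₂(5 + 1) = log₂(6) = 2.5850.
RT = 203 + 135 × 2.5850 = 203 + 348.9750 = 551.9750 ms.
≈ 552 ms.

552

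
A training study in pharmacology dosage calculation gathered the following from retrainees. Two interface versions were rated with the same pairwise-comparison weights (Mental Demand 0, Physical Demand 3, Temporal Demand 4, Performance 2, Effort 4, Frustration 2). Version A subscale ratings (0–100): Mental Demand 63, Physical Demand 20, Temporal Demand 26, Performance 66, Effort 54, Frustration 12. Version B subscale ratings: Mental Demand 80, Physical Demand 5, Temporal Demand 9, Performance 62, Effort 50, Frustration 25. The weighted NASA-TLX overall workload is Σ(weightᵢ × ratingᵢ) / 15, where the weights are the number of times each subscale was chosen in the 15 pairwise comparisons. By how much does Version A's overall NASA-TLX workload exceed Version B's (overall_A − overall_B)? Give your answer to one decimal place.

7.4

Version A weighted sum = 0·63 + 3·20 + 4·26 + 2·66 + 4·54 + 2·12 = 0 + 60 + 104 + 132 + 216 + 24 = 536; overall_A = 536/15 = 35.7333.
Version B weighted sum = 0·80 + 3·5 + 4·9 + 2·62 + 4·50 + 2·25 = 0 + 15 + 36 + 124 + 200 + 50 = 425; overall_B = 425/15 = 28.3333.
Difference = 35.7333 − 28.3333 = 7.4000 ≈ 7.4.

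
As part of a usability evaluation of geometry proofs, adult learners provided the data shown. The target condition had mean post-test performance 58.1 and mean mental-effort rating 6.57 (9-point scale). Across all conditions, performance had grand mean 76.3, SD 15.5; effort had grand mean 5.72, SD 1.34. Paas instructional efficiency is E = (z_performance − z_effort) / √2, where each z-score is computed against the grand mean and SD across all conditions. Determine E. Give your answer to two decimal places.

z_performance = (58.1 − 76.3) / 15.5 = -18.2000 / 15.5 = -1.1742.
z_effort = (6.57 − 5.72) / 1.34 = 0.8500 / 1.34 = 0.6343.
z_P − z_E = -1.1742 − 0.6343 = -1.8085.
E = -1.8085 / √2 = -1.8085 / 1.41421 = -1.2788 ≈ -1.28.

-1.28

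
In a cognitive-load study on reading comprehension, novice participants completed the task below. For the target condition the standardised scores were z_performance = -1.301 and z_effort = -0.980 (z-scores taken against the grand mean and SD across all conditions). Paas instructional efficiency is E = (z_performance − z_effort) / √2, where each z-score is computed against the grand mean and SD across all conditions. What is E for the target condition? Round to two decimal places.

-0.23

z_P − z_E = -1.301 − (-0.980) = -0.3210.
E = -0.3210 / √2 = -0.3210 / 1.41421 = -0.2270 ≈ -0.23.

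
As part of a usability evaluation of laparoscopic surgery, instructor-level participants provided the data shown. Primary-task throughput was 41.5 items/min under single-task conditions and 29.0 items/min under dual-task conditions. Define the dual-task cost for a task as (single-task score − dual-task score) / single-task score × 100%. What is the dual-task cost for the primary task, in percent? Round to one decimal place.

30.1

Cost = (41.5 − 29.0) / 41.5 × 100%
     = 12.5000 / 41.5 × 100% = 30.1205%.
≈ 30.1%.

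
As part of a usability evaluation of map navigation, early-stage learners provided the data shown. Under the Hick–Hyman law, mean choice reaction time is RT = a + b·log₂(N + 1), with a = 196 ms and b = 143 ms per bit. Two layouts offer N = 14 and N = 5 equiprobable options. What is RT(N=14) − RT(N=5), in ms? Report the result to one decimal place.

RT(14) = 196 + 143·log₂(15) = 196 + 143·3.9069 = 754.6867 ms.
RT(5) = 196 + 143·log₂(6) = 196 + 143·2.5850 = 565.6550 ms.
Difference = 754.6867 − 565.6550 = 189.0317 ≈ 189.0 ms.

189.0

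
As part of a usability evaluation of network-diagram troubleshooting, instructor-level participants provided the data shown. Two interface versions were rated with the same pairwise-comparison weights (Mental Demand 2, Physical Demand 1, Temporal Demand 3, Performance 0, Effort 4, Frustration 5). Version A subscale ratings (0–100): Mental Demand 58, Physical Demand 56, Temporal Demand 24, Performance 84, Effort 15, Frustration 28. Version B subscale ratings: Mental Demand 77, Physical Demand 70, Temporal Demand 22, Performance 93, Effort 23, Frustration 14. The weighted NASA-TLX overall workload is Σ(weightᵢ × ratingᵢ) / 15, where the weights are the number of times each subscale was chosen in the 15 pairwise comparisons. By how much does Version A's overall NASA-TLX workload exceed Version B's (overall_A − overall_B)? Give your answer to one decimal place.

-0.5

Version A weighted sum = 2·58 + 1·56 + 3·24 + 0·84 + 4·15 + 5·28 = 116 + 56 + 72 + 0 + 60 + 140 = 444; overall_A = 444/15 = 29.6000.
Version B weighted sum = 2·77 + 1·70 + 3·22 + 0·93 + 4·23 + 5·14 = 154 + 70 + 66 + 0 + 92 + 70 = 452; overall_B = 452/15 = 30.1333.
Difference = 29.6000 − 30.1333 = -0.5333 ≈ -0.5.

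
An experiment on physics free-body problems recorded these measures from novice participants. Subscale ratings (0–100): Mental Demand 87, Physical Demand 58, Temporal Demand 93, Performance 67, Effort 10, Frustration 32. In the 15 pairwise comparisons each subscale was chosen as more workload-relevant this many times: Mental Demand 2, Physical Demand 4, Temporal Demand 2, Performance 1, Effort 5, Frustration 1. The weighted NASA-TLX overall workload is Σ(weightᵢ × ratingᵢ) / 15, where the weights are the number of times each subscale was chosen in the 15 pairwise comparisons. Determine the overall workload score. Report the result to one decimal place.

The tallies are the weights (they sum to 15).
Weighted sum = 2·87 + 4·58 + 2·93 + 1·67 + 5·10 + 1·32
            = 174 + 232 + 186 + 67 + 50 + 32 = 741.
Overall workload = 741 / 15 = 49.4000 ≈ 49.4.

49.4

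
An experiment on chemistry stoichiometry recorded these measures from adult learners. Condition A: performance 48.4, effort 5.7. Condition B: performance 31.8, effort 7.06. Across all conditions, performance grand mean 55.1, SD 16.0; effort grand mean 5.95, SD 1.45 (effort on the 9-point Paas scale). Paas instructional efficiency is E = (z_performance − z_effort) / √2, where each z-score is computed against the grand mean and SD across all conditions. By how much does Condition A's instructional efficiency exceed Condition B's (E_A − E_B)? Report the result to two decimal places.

1.40

Condition A: z_P = (48.4 − 55.1)/16.0 = -0.4188; z_E = (5.7 − 5.95)/1.45 = -0.1724; E_A = (-0.4188 − (-0.1724))/√2 = -0.1742.
Condition B: z_P = (31.8 − 55.1)/16.0 = -1.4563; z_E = (7.06 − 5.95)/1.45 = 0.7655; E_B = (-1.4563 − 0.7655)/√2 = -1.5710.
E_A − E_B = -0.1742 − (-1.5710) = 1.3968 ≈ 1.40.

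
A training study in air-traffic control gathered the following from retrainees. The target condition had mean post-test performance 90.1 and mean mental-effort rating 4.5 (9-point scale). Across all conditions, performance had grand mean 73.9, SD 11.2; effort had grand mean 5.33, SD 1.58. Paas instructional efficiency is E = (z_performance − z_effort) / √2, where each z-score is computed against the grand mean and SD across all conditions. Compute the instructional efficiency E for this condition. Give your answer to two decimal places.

z_performance = (90.1 − 73.9) / 11.2 = 16.2000 / 11.2 = 1.4464.
z_effort = (4.5 − 5.33) / 1.58 = -0.8300 / 1.58 = -0.5253.
z_P − z_E = 1.4464 − (-0.5253) = 1.9717.
E = 1.9717 / √2 = 1.9717 / 1.41421 = 1.3942 ≈ 1.39.

1.39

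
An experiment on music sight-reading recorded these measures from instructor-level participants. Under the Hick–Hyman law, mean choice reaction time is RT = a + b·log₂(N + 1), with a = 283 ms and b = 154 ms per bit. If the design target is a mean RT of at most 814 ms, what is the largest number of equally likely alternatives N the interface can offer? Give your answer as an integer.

9

Set 283 + 154·log₂(N + 1) ≤ 814.
log₂(N + 1) ≤ (814 − 283) / 154 = 3.4481.
N + 1 ≤ 2^3.4481 = 10.9139.
N ≤ 9.9139, so the largest integer N is 9.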